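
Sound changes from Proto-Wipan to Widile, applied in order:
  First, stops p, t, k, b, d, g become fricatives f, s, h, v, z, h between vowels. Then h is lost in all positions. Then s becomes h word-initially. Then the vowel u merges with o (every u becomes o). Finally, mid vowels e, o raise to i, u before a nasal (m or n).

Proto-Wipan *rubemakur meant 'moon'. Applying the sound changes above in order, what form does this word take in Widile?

rovimaor

Widile: start from *rubemakur.
  rule 1 (intervocalic lenition): rubemakur → ruvemahur
  rule 2 (h-loss): ruvemahur → ruvemaur
  rule 3: no change — ruvemaur
  rule 4 (vowel merger): ruvemaur → rovemaor
  rule 5 (pre-nasal raising): rovemaor → rovimaor
  ⇒ Widile rovimaor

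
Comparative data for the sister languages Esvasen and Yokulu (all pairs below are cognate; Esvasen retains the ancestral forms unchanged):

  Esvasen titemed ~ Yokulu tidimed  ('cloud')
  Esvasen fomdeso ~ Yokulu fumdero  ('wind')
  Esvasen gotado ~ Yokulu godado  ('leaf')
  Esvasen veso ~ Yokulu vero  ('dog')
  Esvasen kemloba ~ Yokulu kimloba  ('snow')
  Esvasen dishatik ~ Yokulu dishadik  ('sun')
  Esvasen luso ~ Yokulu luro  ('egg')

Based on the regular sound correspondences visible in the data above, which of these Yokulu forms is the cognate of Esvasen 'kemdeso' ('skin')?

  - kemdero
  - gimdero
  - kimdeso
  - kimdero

kimdero

titemed ~ tidimed, kemloba ~ kimloba — Esvasen e corresponds to Yokulu i after a consonant, before a nasal.
fomdeso ~ fumdero, veso ~ vero — Esvasen s corresponds to Yokulu r between vowels (before a back vowel).
Applying these to Esvasen 'kemdeso':
  kemdeso → kimdeso   (e→i after a consonant, before a nasal)
  kimdeso → kimdero   (s→r between vowels (before a back vowel))
So the Yokulu cognate is 'kimdero'.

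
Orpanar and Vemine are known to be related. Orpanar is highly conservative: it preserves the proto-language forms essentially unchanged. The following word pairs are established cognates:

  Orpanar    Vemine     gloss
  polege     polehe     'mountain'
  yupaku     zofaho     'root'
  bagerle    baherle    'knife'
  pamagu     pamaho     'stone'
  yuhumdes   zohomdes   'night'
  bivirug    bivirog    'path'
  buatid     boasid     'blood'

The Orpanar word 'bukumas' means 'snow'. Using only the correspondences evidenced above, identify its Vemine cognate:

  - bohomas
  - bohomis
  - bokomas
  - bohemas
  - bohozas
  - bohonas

bohomas

yuhumdes ~ zohomdes, bivirug ~ bivirog — Orpanar u corresponds to Vemine o after a consonant, before a consonant other than r, m, n, p, b, f, v.
yupaku ~ zofaho — Orpanar k corresponds to Vemine h between vowels (before a back vowel).
yuhumdes ~ zohomdes — Orpanar u corresponds to Vemine o after a consonant, before a nasal.
Applying these to Orpanar 'bukumas':
  bukumas → bokumas   (u→o after a consonant, before a consonant other than r, m, n, p, b, f, v)
  bokumas → bohumas   (k→h between vowels (before a back vowel))
  bohumas → bohomas   (u→o after a consonant, before a nasal)
So the Vemine cognate is 'bohomas'.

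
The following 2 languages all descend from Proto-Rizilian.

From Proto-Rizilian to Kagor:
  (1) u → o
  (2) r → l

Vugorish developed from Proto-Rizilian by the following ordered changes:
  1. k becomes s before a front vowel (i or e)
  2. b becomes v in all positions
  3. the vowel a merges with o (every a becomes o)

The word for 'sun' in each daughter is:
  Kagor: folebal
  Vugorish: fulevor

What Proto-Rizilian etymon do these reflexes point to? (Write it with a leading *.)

Position 6: Kagor has a, Vugorish has o. Kagor preserves a here (none of its changes turn any other segment into a), so the proto-segment is *a.
Position 7: Kagor has l, Vugorish has r. Vugorish preserves r here (none of its changes turn any other segment into r), so the proto-segment is *r.
Position 2: Kagor has o, Vugorish has u. Vugorish preserves u here (none of its changes turn any other segment into u), so the proto-segment is *u.
Continuing position by position gives *fulebar; check it forward:
Kagor: start from *fulebar.
  rule 1 (vowel merger): fulebar → folebar
  rule 2 (unconditioned shift): folebar → folebal
  ⇒ Kagor folebal
Vugorish: start from *fulebar.
  rule 1: no change — fulebar
  rule 2 (unconditioned shift): fulebar → fulevar
  rule 3 (vowel merger): fulevar → fulevor
  ⇒ Vugorish fulevor
No other proto-form is consistent with every reflex, so the reconstruction is *fulebar.

*fulebar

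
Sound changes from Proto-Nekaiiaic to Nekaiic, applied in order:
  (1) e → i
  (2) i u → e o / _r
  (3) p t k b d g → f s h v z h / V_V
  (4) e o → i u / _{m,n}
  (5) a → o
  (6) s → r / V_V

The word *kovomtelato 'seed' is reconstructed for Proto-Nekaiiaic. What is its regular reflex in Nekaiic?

Nekaiic: start from *kovomtelato.
  rule 1 (vowel merger): kovomtelato → kovomtilato
  rule 2: no change — kovomtilato
  rule 3 (intervocalic lenition): kovomtilato → kovomtilaso
  rule 4 (pre-nasal raising): kovomtilaso → kovumtilaso
  rule 5 (vowel merger): kovumtilaso → kovumtiloso
  rule 6 (rhotacism): kovumtiloso → kovumtiloro
  ⇒ Nekaiic kovumtiloro

kovumtiloro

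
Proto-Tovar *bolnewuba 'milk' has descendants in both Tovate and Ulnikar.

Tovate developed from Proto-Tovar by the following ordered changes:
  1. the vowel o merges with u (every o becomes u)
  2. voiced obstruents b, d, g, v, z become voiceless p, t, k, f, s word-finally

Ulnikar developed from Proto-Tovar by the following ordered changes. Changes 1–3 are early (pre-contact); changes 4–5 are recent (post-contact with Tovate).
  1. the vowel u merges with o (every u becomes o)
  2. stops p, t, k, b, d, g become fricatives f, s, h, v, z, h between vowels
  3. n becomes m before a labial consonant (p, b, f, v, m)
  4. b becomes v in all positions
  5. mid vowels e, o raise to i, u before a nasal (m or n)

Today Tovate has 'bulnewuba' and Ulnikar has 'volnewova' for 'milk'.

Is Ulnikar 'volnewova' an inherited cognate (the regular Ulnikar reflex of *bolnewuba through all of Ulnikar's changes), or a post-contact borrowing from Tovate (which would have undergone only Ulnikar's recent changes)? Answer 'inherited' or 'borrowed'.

If inherited, *bolnewuba would pass through all of Ulnikar's changes:
Ulnikar: start from *bolnewuba.
  rule 1 (vowel merger): bolnewuba → bolnewoba
  rule 2 (intervocalic lenition): bolnewoba → bolnewova
  rule 3: no change — bolnewova
  rule 4 (unconditioned shift): bolnewova → volnewova
  rule 5: no change — volnewova
  ⇒ Ulnikar volnewova
If borrowed from Tovate 'bulnewuba' after the early changes, it would undergo only the recent ones:
  rule 4 (unconditioned shift): bulnewuba → vulnewuva
  rule 5 (pre-nasal raising): no change (vulnewuva)
  ⇒ as a loan: vulnewuva
Ulnikar 'volnewova' matches the inherited outcome exactly, so it is an inherited cognate, not a loan.

inherited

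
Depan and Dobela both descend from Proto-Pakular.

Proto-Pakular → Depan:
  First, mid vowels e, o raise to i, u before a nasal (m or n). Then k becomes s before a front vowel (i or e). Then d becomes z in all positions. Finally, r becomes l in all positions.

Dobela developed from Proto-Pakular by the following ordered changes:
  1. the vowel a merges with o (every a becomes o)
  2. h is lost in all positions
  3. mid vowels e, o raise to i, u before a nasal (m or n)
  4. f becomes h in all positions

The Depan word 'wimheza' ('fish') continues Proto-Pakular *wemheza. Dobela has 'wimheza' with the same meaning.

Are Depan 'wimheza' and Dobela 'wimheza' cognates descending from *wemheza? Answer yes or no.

no

Derive the expected Dobela reflex of *wemheza:
Dobela: *wemheza > wemhezo > wemezo > wimezo  (by vowel merger, h-loss, pre-nasal raising)
The regular Dobela reflex would be 'wimezo', but the attested form is 'wimheza'. The correspondence is irregular, so they are not cognates (the Dobela form has a different source).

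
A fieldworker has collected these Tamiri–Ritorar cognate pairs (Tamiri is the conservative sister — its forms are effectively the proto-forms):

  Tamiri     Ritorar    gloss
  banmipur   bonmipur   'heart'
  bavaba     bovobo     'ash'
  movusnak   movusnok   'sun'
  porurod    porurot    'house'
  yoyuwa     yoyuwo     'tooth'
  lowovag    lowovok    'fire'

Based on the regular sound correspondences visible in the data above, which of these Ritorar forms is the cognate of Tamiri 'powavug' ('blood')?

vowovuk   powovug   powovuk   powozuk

bavaba ~ bovobo — Tamiri a corresponds to Ritorar o after a consonant, before a labial obstruent.
lowovag ~ lowovok — Tamiri g corresponds to Ritorar k word-finally.
Applying these to Tamiri 'powavug':
  powavug → powovug   (a→o after a consonant, before a labial obstruent)
  powovug → powovuk   (g→k word-finally)
So the Ritorar cognate is 'powovuk'.

powovuk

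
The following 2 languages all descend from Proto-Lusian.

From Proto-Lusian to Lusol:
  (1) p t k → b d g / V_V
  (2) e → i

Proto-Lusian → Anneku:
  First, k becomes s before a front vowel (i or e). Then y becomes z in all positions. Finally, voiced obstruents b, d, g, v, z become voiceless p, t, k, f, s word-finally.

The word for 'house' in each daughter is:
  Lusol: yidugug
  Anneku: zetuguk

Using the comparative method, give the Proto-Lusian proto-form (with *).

*yetugug

Position 1: Lusol has y, Anneku has z. Lusol preserves y here (none of its changes turn any other segment into y), so the proto-segment is *y.
Position 3: Lusol has d, Anneku has t. Taking the neighbouring segments as reconstructed: Lusol d could go back to *t or *d; Anneku t can only go back to *t — the one source consistent with every daughter is *t.
Position 2: Lusol has i, Anneku has e. Anneku preserves e here (none of its changes turn any other segment into e), so the proto-segment is *e.
Continuing position by position gives *yetugug; check it forward:
Lusol: *yetugug > yedugug > yidugug  (by intervocalic voicing, vowel merger)
Anneku: *yetugug > zetugug > zetuguk  (by unconditioned shift, final devoicing)
*yetugug is the unique common source.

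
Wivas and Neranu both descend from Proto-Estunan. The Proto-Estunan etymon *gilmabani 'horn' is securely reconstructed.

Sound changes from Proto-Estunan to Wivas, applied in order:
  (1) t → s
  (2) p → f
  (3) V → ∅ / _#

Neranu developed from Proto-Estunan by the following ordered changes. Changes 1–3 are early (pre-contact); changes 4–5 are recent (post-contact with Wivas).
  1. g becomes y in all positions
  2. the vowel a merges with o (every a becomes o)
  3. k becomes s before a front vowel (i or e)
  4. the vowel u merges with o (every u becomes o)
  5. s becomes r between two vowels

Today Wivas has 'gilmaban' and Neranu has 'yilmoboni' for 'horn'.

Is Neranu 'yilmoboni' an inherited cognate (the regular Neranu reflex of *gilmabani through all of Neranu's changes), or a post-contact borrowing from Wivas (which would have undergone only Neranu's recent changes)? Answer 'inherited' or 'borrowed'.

If inherited, *gilmabani would pass through all of Neranu's changes:
Neranu: *gilmabani > yilmabani > yilmoboni  (by unconditioned shift, vowel merger)
If borrowed from Wivas 'gilmaban' after the early changes, it would undergo only the recent ones:
  rule 4 (vowel merger): no change (gilmaban)
  rule 5 (rhotacism): no change (gilmaban)
  ⇒ as a loan: gilmaban
Neranu 'yilmoboni' matches the inherited outcome exactly, so it is an inherited cognate, not a loan.

inherited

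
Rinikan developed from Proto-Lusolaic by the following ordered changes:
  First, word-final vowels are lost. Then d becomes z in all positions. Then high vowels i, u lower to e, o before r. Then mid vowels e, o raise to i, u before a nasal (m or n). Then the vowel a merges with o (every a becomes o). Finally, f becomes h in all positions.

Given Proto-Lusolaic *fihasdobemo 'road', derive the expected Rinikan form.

Rinikan: *fihasdobemo
  fihasdobemo → fihasdobem   [apocope]
  fihasdobem → fihaszobem   [unconditioned shift]
  fihaszobem (rule 3 does not apply)
  fihaszobem → fihaszobim   [pre-nasal raising]
  fihaszobim → fihoszobim   [vowel merger]
  fihoszobim → hihoszobim   [unconditioned shift]
  giving Rinikan hihoszobim.

hihoszobim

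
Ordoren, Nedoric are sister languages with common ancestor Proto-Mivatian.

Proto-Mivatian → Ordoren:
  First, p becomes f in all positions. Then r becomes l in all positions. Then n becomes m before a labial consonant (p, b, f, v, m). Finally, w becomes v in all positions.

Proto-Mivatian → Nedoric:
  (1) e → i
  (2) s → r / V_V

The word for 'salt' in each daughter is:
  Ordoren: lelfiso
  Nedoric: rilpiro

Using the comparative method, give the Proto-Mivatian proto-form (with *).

*relpiso

Position 2: Ordoren has e, Nedoric has i. Ordoren preserves e here (none of its changes turn any other segment into e), so the proto-segment is *e.
Position 4: Ordoren has f, Nedoric has p. Nedoric preserves p here (none of its changes turn any other segment into p), so the proto-segment is *p.
This points to *relpiso. Verify forward in each daughter:
Ordoren: *relpiso
  relpiso → relfiso   [unconditioned shift]
  relfiso → lelfiso   [unconditioned shift]
  lelfiso (rule 3 does not apply)
  lelfiso (rule 4 does not apply)
  giving Ordoren lelfiso.
Nedoric: *relpiso > rilpiso > rilpiro  (by vowel merger, rhotacism)
*relpiso is the unique common source.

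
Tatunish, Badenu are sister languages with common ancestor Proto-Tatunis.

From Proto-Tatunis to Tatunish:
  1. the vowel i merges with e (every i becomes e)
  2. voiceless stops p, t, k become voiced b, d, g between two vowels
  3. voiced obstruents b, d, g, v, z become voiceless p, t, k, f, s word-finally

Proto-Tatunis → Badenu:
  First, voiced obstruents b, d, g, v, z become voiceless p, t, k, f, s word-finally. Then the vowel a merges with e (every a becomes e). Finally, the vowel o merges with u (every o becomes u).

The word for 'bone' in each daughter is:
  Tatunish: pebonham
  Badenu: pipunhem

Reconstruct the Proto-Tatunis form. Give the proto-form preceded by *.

*piponham

Position 4: Tatunish has o, Badenu has u. Tatunish preserves o here (none of its changes turn any other segment into o), so the proto-segment is *o.
Position 2: Tatunish has e, Badenu has i. Badenu preserves i here (none of its changes turn any other segment into i), so the proto-segment is *i.
Continuing position by position gives *piponham; check it forward:
Tatunish: *piponham
  piponham → peponham   [vowel merger]
  peponham → pebonham   [intervocalic voicing]
  pebonham (rule 3 does not apply)
  giving Tatunish pebonham.
Badenu: *piponham > piponhem > pipunhem  (by vowel merger, vowel merger)
Only *piponham yields all of Tatunish pebonham, Badenu pipunhem.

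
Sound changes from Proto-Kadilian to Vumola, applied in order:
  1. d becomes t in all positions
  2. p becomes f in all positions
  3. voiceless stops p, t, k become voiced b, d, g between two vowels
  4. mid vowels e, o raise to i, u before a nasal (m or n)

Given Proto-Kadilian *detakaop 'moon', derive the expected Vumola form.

tedagaof

Vumola: *detakaop > tetakaop > tetakaof > tedagaof  (by unconditioned shift, unconditioned shift, intervocalic voicing)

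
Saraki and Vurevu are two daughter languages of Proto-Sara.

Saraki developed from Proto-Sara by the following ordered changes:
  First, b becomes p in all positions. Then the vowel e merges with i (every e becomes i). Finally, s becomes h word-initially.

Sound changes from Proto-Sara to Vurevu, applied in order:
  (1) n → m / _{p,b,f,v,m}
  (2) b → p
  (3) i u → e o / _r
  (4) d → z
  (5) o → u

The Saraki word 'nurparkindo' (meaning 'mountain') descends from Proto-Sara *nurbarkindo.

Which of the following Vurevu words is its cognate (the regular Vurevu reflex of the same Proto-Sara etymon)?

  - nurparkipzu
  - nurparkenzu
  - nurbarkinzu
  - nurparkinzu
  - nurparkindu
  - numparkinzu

nurparkinzu

Vurevu: *nurbarkindo
  nurbarkindo (rule 1 does not apply)
  nurbarkindo → nurparkindo   [unconditioned shift]
  nurparkindo → norparkindo   [pre-rhotic lowering]
  norparkindo → norparkinzo   [unconditioned shift]
  norparkinzo → nurparkinzu   [vowel merger]
  giving Vurevu nurparkinzu.
The other candidates each miss or misapply at least one Vurevu change.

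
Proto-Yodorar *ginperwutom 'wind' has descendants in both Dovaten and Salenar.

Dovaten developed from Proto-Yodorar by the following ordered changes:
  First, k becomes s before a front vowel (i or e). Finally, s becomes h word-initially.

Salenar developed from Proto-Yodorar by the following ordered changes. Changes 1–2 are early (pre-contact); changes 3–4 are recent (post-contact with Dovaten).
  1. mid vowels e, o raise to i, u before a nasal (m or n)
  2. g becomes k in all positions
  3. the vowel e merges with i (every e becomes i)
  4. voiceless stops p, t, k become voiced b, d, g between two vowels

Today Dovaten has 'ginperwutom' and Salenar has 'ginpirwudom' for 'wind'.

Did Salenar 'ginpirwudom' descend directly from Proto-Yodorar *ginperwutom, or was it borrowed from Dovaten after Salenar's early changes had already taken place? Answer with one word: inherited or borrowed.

If inherited, *ginperwutom would pass through all of Salenar's changes:
Salenar: start from *ginperwutom.
  rule 1 (pre-nasal raising): ginperwutom → ginperwutum
  rule 2 (unconditioned shift): ginperwutum → kinperwutum
  rule 3 (vowel merger): kinperwutum → kinpirwutum
  rule 4 (intervocalic voicing): kinpirwutum → kinpirwudum
  ⇒ Salenar kinpirwudum
If borrowed from Dovaten 'ginperwutom' after the early changes, it would undergo only the recent ones:
  rule 3 (vowel merger): ginperwutom → ginpirwutom
  rule 4 (intervocalic voicing): ginpirwutom → ginpirwudom
  ⇒ as a loan: ginpirwudom
Salenar 'ginpirwudom' matches the loan outcome 'ginpirwudom', not the inherited 'kinpirwudum' — it skipped the early Salenar changes, so it was borrowed from Dovaten.

borrowed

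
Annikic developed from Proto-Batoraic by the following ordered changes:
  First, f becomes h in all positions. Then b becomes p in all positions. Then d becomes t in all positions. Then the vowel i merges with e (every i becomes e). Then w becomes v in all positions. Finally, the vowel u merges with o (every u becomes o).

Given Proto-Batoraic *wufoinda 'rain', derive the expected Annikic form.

vohoenta

Annikic: start from *wufoinda.
  rule 1 (unconditioned shift): wufoinda → wuhoinda
  rule 2: no change — wuhoinda
  rule 3 (unconditioned shift): wuhoinda → wuhointa
  rule 4 (vowel merger): wuhointa → wuhoenta
  rule 5 (unconditioned shift): wuhoenta → vuhoenta
  rule 6 (vowel merger): vuhoenta → vohoenta
  ⇒ Annikic vohoenta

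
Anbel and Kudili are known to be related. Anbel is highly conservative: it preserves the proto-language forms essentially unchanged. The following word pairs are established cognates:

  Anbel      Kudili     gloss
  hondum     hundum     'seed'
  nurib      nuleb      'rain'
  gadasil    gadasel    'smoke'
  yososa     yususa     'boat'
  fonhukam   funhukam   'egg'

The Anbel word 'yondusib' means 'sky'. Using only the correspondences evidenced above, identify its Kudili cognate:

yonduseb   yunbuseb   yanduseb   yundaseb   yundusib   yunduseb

yunduseb

hondum ~ hundum, fonhukam ~ funhukam — Anbel o corresponds to Kudili u after a consonant, before a nasal.
nurib ~ nuleb — Anbel i corresponds to Kudili e after a consonant, before a labial obstruent.
Applying these to Anbel 'yondusib':
  yondusib → yundusib   (o→u after a consonant, before a nasal)
  yundusib → yunduseb   (i→e after a consonant, before a labial obstruent)
So the Kudili cognate is 'yunduseb'.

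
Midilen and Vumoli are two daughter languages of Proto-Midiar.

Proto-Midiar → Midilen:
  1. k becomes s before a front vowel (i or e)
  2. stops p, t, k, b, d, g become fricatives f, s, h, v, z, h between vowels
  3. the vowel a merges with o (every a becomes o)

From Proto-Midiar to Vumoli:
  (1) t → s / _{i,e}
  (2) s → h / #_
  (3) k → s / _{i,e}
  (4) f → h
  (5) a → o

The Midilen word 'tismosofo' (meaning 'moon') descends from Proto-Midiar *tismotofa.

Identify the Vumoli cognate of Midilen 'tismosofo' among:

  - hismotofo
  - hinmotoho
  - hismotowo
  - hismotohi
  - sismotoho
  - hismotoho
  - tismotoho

Vumoli: *tismotofa > sismotofa > hismotofa > hismotoha > hismotoho  (by palatalisation, debuccalisation, unconditioned shift, vowel merger)
The other candidates each miss or misapply at least one Vumoli change.

hismotoho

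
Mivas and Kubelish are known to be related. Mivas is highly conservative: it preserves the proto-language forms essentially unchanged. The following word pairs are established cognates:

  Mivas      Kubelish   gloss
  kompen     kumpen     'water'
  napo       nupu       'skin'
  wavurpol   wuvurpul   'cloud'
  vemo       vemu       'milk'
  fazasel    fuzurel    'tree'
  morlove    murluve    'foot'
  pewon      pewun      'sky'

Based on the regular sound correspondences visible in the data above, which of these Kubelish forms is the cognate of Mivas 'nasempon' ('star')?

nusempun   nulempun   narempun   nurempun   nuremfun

fazasel ~ fuzurel — Mivas a corresponds to Kubelish u after a consonant, before a consonant other than r, m, n, p, b, f, v.
fazasel ~ fuzurel — Mivas s corresponds to Kubelish r between vowels (before a front vowel).
pewon ~ pewun — Mivas o corresponds to Kubelish u after a consonant, before a nasal.
Applying these to Mivas 'nasempon':
  nasempon → nusempon   (a→u after a consonant, before a consonant other than r, m, n, p, b, f, v)
  nusempon → nurempon   (s→r between vowels (before a front vowel))
  nurempon → nurempun   (o→u after a consonant, before a nasal)
So the Kubelish cognate is 'nurempun'.

nurempun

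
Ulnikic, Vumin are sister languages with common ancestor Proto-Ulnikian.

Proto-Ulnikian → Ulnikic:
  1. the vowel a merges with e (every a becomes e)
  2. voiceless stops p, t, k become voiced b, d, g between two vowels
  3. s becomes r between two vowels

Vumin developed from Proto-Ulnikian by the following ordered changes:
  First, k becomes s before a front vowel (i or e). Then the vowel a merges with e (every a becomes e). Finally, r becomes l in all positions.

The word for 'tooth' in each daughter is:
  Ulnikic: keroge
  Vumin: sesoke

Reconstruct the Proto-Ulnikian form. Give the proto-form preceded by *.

Position 1: Ulnikic has k, Vumin has s. Ulnikic preserves k here (none of its changes turn any other segment into k), so the proto-segment is *k.
Position 6: Ulnikic has e, Vumin has e. Taking the neighbouring segments as reconstructed: Ulnikic e could go back to *a or *e; Vumin e can only go back to *a — the one source consistent with every daughter is *a.
Continuing position by position gives *kesoka; check it forward:
Ulnikic: start from *kesoka.
  rule 1 (vowel merger): kesoka → kesoke
  rule 2 (intervocalic voicing): kesoke → kesoge
  rule 3 (rhotacism): kesoge → keroge
  ⇒ Ulnikic keroge
Vumin: *kesoka
  kesoka → sesoka   [palatalisation]
  sesoka → sesoke   [vowel merger]
  sesoke (rule 3 does not apply)
  giving Vumin sesoke.
*kesoka is the unique common source.

*kesoka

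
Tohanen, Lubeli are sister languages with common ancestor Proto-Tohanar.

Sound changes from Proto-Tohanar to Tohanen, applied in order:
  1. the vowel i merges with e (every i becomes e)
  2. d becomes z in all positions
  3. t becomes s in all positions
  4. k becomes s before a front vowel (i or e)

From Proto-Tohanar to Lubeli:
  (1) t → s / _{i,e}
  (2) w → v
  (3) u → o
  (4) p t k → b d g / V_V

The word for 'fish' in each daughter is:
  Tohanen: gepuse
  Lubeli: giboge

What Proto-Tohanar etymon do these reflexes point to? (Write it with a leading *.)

*gipuke

Position 3: Tohanen has p, Lubeli has b. Tohanen preserves p here (none of its changes turn any other segment into p), so the proto-segment is *p.
Position 5: Tohanen has s, Lubeli has g. Taking the neighbouring segments as reconstructed: Tohanen s could go back to *t or *k or *s; Lubeli g could go back to *k or *g — the one source consistent with every daughter is *k.
Continuing position by position gives *gipuke; check it forward:
Tohanen: *gipuke > gepuke > gepuse  (by vowel merger, palatalisation)
Lubeli: *gipuke
  gipuke (rule 1 does not apply)
  gipuke (rule 2 does not apply)
  gipuke → gipoke   [vowel merger]
  gipoke → giboge   [intervocalic voicing]
  giving Lubeli giboge.
*gipuke is the unique common source.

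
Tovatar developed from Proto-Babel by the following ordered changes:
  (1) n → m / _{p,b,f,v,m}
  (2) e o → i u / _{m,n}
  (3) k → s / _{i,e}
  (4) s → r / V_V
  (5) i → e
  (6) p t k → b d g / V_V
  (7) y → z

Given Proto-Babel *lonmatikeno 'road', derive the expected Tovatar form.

lummadereno

Tovatar: start from *lonmatikeno.
  rule 1 (nasal place assimilation): lonmatikeno → lommatikeno
  rule 2 (pre-nasal raising): lommatikeno → lummatikino
  rule 3 (palatalisation): lummatikino → lummatisino
  rule 4 (rhotacism): lummatisino → lummatirino
  rule 5 (vowel merger): lummatirino → lummatereno
  rule 6 (intervocalic voicing): lummatereno → lummadereno
  rule 7: no change — lummadereno
  ⇒ Tovatar lummadereno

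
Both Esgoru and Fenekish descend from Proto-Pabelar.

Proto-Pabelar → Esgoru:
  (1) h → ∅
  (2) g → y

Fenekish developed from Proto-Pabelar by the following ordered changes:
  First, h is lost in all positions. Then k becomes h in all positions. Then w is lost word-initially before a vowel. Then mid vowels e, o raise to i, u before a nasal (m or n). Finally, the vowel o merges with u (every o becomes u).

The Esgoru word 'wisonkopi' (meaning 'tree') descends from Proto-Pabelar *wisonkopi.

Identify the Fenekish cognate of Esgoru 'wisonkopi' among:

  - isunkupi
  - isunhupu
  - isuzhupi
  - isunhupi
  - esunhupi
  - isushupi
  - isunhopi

Fenekish: start from *wisonkopi.
  rule 1: no change — wisonkopi
  rule 2 (unconditioned shift): wisonkopi → wisonhopi
  rule 3 (glide loss): wisonhopi → isonhopi
  rule 4 (pre-nasal raising): isonhopi → isunhopi
  rule 5 (vowel merger): isunhopi → isunhupi
  ⇒ Fenekish isunhupi
Among the options, 'isunhupi' alone shows every Fenekish change applied in order.

isunhupi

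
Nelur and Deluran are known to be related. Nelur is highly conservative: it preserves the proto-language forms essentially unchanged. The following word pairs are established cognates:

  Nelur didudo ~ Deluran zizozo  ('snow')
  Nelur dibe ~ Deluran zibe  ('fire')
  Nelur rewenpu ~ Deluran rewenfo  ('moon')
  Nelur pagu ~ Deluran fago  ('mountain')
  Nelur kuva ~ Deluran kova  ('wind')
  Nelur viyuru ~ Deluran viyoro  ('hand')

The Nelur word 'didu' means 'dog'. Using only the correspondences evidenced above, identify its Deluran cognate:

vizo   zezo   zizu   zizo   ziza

zizo

didudo ~ zizozo, dibe ~ zibe — Nelur d corresponds to Deluran z word-initially before a front vowel.
didudo ~ zizozo — Nelur d corresponds to Deluran z between vowels (before a back vowel).
rewenpu ~ rewenfo, pagu ~ fago — Nelur u corresponds to Deluran o word-finally.
Applying these to Nelur 'didu':
  didu → zidu   (d→z word-initially before a front vowel)
  zidu → zizu   (d→z between vowels (before a back vowel))
  zizu → zizo   (u→o word-finally)
So the Deluran cognate is 'zizo'.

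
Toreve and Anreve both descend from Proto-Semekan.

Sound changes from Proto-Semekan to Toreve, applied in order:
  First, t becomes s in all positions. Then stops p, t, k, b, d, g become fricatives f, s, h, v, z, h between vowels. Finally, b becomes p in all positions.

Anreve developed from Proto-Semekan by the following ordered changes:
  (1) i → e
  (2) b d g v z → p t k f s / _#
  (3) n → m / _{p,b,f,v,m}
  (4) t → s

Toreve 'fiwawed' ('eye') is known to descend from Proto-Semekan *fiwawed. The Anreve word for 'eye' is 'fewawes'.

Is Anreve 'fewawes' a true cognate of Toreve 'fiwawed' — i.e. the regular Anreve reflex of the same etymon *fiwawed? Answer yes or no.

Derive the expected Anreve reflex of *fiwawed:
Anreve: *fiwawed > fewawed > fewawet > fewawes  (by vowel merger, final devoicing, unconditioned shift)
Anreve 'fewawes' matches the regular reflex exactly, so the pair is cognate.

yes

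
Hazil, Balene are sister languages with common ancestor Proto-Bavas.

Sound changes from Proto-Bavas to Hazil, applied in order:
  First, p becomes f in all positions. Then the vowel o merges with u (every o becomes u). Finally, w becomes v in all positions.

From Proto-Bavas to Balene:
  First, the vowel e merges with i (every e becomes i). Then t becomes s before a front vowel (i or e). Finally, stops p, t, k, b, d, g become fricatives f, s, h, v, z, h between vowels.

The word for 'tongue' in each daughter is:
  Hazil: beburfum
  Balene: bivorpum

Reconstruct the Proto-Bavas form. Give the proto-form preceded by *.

Position 6: Hazil has f, Balene has p. Balene preserves p here (none of its changes turn any other segment into p), so the proto-segment is *p.
Position 2: Hazil has e, Balene has i. Hazil preserves e here (none of its changes turn any other segment into e), so the proto-segment is *e.
Continuing position by position gives *beborpum; check it forward:
Hazil: *beborpum > beborfum > beburfum  (by unconditioned shift, vowel merger)
Balene: start from *beborpum.
  rule 1 (vowel merger): beborpum → biborpum
  rule 2: no change — biborpum
  rule 3 (intervocalic lenition): biborpum → bivorpum
  ⇒ Balene bivorpum
*beborpum is the unique common source.

*beborpum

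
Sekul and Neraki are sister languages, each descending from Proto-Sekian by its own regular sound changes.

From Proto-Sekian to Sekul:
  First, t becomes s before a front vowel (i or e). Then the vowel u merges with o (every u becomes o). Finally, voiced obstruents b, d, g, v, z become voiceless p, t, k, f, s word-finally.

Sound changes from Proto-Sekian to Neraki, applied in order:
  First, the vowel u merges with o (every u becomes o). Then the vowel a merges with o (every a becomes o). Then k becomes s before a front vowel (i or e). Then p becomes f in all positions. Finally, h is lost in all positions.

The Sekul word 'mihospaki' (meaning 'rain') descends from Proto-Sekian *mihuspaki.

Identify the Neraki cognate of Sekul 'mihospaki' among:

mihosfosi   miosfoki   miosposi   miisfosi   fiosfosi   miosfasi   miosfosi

miosfosi

Neraki: *mihuspaki
  mihuspaki → mihospaki   [vowel merger]
  mihospaki → mihospoki   [vowel merger]
  mihospoki → mihosposi   [palatalisation]
  mihosposi → mihosfosi   [unconditioned shift]
  mihosfosi → miosfosi   [h-loss]
  giving Neraki miosfosi.
Among the options, 'miosfosi' alone shows every Neraki change applied in order.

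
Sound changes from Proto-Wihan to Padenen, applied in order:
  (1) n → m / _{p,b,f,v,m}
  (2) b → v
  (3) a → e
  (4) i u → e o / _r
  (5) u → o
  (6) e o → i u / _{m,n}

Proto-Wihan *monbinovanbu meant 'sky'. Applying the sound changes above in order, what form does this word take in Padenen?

mumvinovimvo

Padenen: *monbinovanbu > mombinovambu > momvinovamvu > momvinovemvu > momvinovemvo > mumvinovimvo  (by nasal place assimilation, unconditioned shift, vowel merger, vowel merger, pre-nasal raising)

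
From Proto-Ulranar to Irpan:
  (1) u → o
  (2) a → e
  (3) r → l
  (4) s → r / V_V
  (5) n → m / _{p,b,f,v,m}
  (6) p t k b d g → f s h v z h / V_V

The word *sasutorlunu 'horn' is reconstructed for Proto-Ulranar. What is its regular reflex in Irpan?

serosollono

Irpan: start from *sasutorlunu.
  rule 1 (vowel merger): sasutorlunu → sasotorlono
  rule 2 (vowel merger): sasotorlono → sesotorlono
  rule 3 (unconditioned shift): sesotorlono → sesotollono
  rule 4 (rhotacism): sesotollono → serotollono
  rule 5: no change — serotollono
  rule 6 (intervocalic lenition): serotollono → serosollono
  ⇒ Irpan serosollono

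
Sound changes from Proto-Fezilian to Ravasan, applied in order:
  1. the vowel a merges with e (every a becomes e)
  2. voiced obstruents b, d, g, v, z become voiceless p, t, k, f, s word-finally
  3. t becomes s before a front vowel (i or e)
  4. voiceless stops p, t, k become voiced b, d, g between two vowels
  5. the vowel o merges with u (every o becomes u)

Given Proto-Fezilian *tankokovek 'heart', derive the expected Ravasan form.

senkuguvek

Ravasan: start from *tankokovek.
  rule 1 (vowel merger): tankokovek → tenkokovek
  rule 2: no change — tenkokovek
  rule 3 (palatalisation): tenkokovek → senkokovek
  rule 4 (intervocalic voicing): senkokovek → senkogovek
  rule 5 (vowel merger): senkogovek → senkuguvek
  ⇒ Ravasan senkuguvek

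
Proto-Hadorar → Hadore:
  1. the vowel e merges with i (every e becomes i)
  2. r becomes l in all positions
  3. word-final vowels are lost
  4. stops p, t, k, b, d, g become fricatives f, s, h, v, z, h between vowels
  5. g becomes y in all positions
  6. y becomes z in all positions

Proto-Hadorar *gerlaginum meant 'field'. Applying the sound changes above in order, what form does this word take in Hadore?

Hadore: start from *gerlaginum.
  rule 1 (vowel merger): gerlaginum → girlaginum
  rule 2 (unconditioned shift): girlaginum → gillaginum
  rule 3: no change — gillaginum
  rule 4 (intervocalic lenition): gillaginum → gillahinum
  rule 5 (unconditioned shift): gillahinum → yillahinum
  rule 6 (unconditioned shift): yillahinum → zillahinum
  ⇒ Hadore zillahinum

zillahinum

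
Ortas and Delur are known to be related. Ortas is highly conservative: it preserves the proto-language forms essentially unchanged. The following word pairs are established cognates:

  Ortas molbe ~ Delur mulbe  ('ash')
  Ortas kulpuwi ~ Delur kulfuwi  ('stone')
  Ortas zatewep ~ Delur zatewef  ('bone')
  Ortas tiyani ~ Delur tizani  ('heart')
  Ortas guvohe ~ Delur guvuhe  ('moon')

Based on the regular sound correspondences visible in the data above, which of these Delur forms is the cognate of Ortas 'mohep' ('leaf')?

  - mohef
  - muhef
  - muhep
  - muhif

muhef

molbe ~ mulbe, guvohe ~ guvuhe — Ortas o corresponds to Delur u after a consonant, before a consonant other than r, m, n, p, b, f, v.
zatewep ~ zatewef — Ortas p corresponds to Delur f word-finally.
Applying these to Ortas 'mohep':
  mohep → muhep   (o→u after a consonant, before a consonant other than r, m, n, p, b, f, v)
  muhep → muhef   (p→f word-finally)
So the Delur cognate is 'muhef'.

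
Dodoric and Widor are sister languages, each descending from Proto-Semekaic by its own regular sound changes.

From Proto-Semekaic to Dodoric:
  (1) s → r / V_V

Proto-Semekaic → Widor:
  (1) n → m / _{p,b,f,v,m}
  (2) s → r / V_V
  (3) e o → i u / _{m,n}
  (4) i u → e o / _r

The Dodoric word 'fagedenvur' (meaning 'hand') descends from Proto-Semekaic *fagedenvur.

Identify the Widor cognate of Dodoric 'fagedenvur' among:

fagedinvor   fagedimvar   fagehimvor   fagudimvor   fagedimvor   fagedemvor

fagedimvor

Widor: start from *fagedenvur.
  rule 1 (nasal place assimilation): fagedenvur → fagedemvur
  rule 2: no change — fagedemvur
  rule 3 (pre-nasal raising): fagedemvur → fagedimvur
  rule 4 (pre-rhotic lowering): fagedimvur → fagedimvor
  ⇒ Widor fagedimvor
The other candidates each miss or misapply at least one Widor change.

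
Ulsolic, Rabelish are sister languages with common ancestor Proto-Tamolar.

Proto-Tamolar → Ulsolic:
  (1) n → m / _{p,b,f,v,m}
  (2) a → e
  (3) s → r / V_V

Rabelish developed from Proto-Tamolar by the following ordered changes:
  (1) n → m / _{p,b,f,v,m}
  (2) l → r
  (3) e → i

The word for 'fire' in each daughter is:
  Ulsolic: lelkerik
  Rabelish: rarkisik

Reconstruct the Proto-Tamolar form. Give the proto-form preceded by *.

Position 3: Ulsolic has l, Rabelish has r. Ulsolic preserves l here (none of its changes turn any other segment into l), so the proto-segment is *l.
Position 1: Ulsolic has l, Rabelish has r. Ulsolic preserves l here (none of its changes turn any other segment into l), so the proto-segment is *l.
This points to *lalkesik. Verify forward in each daughter:
Ulsolic: *lalkesik
  lalkesik (rule 1 does not apply)
  lalkesik → lelkesik   [vowel merger]
  lelkesik → lelkerik   [rhotacism]
  giving Ulsolic lelkerik.
Rabelish: start from *lalkesik.
  rule 1: no change — lalkesik
  rule 2 (unconditioned shift): lalkesik → rarkesik
  rule 3 (vowel merger): rarkesik → rarkisik
  ⇒ Rabelish rarkisik
*lalkesik is the unique common source.

*lalkesik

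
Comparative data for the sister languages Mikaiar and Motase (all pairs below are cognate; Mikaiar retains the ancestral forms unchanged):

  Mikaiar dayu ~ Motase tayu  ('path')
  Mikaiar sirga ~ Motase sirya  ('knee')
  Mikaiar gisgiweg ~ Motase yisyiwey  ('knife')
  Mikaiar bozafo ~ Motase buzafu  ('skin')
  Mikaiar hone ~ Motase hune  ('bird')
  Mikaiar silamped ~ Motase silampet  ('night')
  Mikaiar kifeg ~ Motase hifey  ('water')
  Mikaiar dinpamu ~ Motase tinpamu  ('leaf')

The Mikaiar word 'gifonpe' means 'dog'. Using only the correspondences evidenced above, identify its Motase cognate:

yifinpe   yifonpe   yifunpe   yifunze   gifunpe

gisgiweg ~ yisyiwey — Mikaiar g corresponds to Motase y word-initially before a front vowel.
hone ~ hune — Mikaiar o corresponds to Motase u after a consonant, before a nasal.
Applying these to Mikaiar 'gifonpe':
  gifonpe → yifonpe   (g→y word-initially before a front vowel)
  yifonpe → yifunpe   (o→u after a consonant, before a nasal)
So the Motase cognate is 'yifunpe'.

yifunpe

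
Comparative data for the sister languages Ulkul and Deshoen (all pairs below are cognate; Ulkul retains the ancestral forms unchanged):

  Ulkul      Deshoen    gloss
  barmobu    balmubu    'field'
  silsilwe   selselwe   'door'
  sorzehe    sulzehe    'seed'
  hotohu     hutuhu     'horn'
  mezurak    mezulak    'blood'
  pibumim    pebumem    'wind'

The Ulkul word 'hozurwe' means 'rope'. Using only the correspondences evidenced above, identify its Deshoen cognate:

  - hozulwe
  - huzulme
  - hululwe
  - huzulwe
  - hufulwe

hotohu ~ hutuhu — Ulkul o corresponds to Deshoen u after a consonant, before a consonant other than r, m, n, p, b, f, v.
sorzehe ~ sulzehe — Ulkul r corresponds to Deshoen l after a vowel, before a consonant other than r, m, n, p, b, f, v.
Applying these to Ulkul 'hozurwe':
  hozurwe → huzurwe   (o→u after a consonant, before a consonant other than r, m, n, p, b, f, v)
  huzurwe → huzulwe   (r→l after a vowel, before a consonant other than r, m, n, p, b, f, v)
So the Deshoen cognate is 'huzulwe'.

huzulwe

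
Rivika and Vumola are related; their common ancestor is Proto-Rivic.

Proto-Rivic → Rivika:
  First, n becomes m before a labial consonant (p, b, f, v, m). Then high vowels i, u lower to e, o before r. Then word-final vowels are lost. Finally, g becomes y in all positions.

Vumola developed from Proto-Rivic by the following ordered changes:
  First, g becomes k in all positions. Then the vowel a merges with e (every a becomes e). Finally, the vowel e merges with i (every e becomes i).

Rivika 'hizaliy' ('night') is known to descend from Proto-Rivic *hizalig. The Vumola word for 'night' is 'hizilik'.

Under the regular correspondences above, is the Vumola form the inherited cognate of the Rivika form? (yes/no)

yes

Derive the expected Vumola reflex of *hizalig:
Vumola: *hizalig > hizalik > hizelik > hizilik  (by unconditioned shift, vowel merger, vowel merger)
Vumola 'hizilik' matches the regular reflex exactly, so the pair is cognate.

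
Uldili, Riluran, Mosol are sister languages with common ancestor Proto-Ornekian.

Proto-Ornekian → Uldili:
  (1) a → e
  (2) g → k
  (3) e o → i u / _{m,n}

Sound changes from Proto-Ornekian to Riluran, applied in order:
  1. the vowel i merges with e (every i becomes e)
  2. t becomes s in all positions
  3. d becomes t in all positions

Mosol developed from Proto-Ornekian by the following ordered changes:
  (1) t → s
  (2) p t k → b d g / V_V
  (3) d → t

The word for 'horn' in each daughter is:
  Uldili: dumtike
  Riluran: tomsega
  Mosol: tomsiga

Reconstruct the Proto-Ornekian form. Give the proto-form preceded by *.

*domtiga

Position 1: Uldili has d, Riluran has t, Mosol has t. Uldili preserves d here (none of its changes turn any other segment into d), so the proto-segment is *d.
Position 6: Uldili has k, Riluran has g, Mosol has g. Riluran preserves g here (none of its changes turn any other segment into g), so the proto-segment is *g.
Position 7: Uldili has e, Riluran has a, Mosol has a. Riluran preserves a here (none of its changes turn any other segment into a), so the proto-segment is *a.
Verify the candidate proto-form against each daughter:
Uldili: *domtiga > domtige > domtike > dumtike  (by vowel merger, unconditioned shift, pre-nasal raising)
Riluran: *domtiga
  domtiga → domtega   [vowel merger]
  domtega → domsega   [unconditioned shift]
  domsega → tomsega   [unconditioned shift]
  giving Riluran tomsega.
Mosol: *domtiga > domsiga > tomsiga  (by unconditioned shift, unconditioned shift)
No other proto-form is consistent with every reflex, so the reconstruction is *domtiga.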